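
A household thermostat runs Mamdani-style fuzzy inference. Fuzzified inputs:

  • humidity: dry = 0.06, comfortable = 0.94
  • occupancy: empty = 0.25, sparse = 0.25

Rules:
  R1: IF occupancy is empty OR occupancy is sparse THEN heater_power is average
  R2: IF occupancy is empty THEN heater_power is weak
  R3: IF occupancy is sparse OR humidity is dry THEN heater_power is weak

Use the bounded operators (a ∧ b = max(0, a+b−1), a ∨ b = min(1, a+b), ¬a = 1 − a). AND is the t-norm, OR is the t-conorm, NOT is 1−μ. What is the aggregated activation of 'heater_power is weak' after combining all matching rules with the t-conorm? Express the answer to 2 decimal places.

R1: empty=0.25, sparse=0.25; OR[min(1, a+b)] → w = 0.50
R2: empty=0.25 → w = 0.25
R3: sparse=0.25, dry=0.06; OR[min(1, a+b)] → w = 0.31
Rules with consequent 'weak': {R2, R3} → strengths 0.25, 0.31
Aggregate via t-conorm [min(1, a+b)]: 0.56

0.56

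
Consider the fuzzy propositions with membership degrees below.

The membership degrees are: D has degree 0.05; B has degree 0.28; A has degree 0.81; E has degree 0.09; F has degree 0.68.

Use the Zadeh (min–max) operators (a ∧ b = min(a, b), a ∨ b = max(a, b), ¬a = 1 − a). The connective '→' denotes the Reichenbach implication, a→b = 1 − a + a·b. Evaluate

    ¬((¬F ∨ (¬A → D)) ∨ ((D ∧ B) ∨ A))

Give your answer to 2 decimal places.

0.18

¬F = 1 − 0.68 = 0.32
¬A = 1 − 0.81 = 0.19
¬A → D  [Reichenbach: 1 − a + a·b] with a=0.19, b=0.05 → 0.82
¬F ∨ (¬A → D) = max(a, b) on (0.32, 0.82) = 0.82
D ∧ B = min(a, b) on (0.05, 0.28) = 0.05
(D ∧ B) ∨ A = max(a, b) on (0.05, 0.81) = 0.81
(¬F ∨ (¬A → D)) ∨ ((D ∧ B) ∨ A) = max(a, b) on (0.82, 0.81) = 0.82
¬((¬F ∨ (¬A → D)) ∨ ((D ∧ B) ∨ A)) = 1 − 0.82 = 0.18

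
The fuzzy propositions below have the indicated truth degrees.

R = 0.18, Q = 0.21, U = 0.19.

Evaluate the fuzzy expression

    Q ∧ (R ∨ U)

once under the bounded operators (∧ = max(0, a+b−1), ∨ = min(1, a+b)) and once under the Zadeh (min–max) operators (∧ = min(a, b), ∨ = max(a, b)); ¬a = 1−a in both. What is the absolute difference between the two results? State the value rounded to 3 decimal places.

Under bounded:
  R ∨ U = min(1, a+b) on (0.18, 0.19) = 0.37
  Q ∧ (R ∨ U) = max(0, a+b−1) on (0.21, 0.37) = 0.00
  → value = 0.0000
Under Zadeh (min–max):
  R ∨ U = max(a, b) on (0.18, 0.19) = 0.19
  Q ∧ (R ∨ U) = min(a, b) on (0.21, 0.19) = 0.19
  → value = 0.1900
|0.0000 − 0.1900| = 0.190

0.190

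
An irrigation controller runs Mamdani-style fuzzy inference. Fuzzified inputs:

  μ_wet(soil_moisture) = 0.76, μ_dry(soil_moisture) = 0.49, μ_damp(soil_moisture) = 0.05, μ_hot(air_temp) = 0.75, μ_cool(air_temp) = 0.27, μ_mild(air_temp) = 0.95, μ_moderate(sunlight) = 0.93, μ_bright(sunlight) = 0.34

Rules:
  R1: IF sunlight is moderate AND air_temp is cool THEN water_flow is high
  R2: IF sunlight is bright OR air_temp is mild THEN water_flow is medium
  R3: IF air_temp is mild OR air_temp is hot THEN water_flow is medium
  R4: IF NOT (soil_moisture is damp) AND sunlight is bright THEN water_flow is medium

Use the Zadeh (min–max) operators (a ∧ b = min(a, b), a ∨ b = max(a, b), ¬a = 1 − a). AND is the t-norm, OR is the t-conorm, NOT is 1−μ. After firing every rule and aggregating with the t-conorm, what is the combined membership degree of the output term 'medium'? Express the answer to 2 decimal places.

R1: moderate=0.93, cool=0.27; AND[min(a, b)] → w = 0.27
R2: bright=0.34, mild=0.95; OR[max(a, b)] → w = 0.95
R3: mild=0.95, hot=0.75; OR[max(a, b)] → w = 0.95
R4: ¬damp=1−0.05=0.95, bright=0.34; AND[min(a, b)] → w = 0.34
Rules with consequent 'medium': {R2, R3, R4} → strengths 0.95, 0.95, 0.34
Aggregate via t-conorm [max(a, b)]: 0.95

0.95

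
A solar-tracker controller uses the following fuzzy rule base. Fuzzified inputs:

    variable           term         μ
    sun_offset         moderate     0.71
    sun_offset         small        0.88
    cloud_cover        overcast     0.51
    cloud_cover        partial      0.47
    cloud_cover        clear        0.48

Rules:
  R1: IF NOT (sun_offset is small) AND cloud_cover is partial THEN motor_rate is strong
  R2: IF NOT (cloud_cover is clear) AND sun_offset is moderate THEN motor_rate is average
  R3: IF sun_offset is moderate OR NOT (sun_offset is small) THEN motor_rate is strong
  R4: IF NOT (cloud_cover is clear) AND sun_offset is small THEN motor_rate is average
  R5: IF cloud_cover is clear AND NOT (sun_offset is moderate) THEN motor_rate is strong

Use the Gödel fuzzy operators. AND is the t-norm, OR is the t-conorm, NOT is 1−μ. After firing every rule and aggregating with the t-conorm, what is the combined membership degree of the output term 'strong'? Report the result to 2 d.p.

0.71

R1: ¬small=1−0.88=0.12, partial=0.47; AND[min(a, b)] → w = 0.12
R2: ¬clear=1−0.48=0.52, moderate=0.71; AND[min(a, b)] → w = 0.52
R3: moderate=0.71, ¬small=1−0.88=0.12; OR[max(a, b)] → w = 0.71
R4: ¬clear=1−0.48=0.52, small=0.88; AND[min(a, b)] → w = 0.52
R5: clear=0.48, ¬moderate=1−0.71=0.29; AND[min(a, b)] → w = 0.29
Rules with consequent 'strong': {R1, R3, R5} → strengths 0.12, 0.71, 0.29
Aggregate via t-conorm [max(a, b)]: 0.71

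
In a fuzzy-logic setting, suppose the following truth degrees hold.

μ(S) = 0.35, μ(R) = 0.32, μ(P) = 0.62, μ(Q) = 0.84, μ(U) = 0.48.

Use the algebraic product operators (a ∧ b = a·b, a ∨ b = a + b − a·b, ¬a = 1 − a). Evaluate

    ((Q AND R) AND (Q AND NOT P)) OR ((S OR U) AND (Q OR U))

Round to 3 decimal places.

0.641

Q AND R = a·b on (0.8400, 0.3200) = 0.2688
NOT P = 1 − 0.6200 = 0.3800
Q AND NOT P = a·b on (0.8400, 0.3800) = 0.3192
(Q AND R) AND (Q AND NOT P) = a·b on (0.2688, 0.3192) = 0.0858
S OR U = a + b − a·b on (0.3500, 0.4800) = 0.6620
Q OR U = a + b − a·b on (0.8400, 0.4800) = 0.9168
(S OR U) AND (Q OR U) = a·b on (0.6620, 0.9168) = 0.6069
((Q AND R) AND (Q AND NOT P)) OR ((S OR U) AND (Q OR U)) = a + b − a·b on (0.0858, 0.6069) = 0.6406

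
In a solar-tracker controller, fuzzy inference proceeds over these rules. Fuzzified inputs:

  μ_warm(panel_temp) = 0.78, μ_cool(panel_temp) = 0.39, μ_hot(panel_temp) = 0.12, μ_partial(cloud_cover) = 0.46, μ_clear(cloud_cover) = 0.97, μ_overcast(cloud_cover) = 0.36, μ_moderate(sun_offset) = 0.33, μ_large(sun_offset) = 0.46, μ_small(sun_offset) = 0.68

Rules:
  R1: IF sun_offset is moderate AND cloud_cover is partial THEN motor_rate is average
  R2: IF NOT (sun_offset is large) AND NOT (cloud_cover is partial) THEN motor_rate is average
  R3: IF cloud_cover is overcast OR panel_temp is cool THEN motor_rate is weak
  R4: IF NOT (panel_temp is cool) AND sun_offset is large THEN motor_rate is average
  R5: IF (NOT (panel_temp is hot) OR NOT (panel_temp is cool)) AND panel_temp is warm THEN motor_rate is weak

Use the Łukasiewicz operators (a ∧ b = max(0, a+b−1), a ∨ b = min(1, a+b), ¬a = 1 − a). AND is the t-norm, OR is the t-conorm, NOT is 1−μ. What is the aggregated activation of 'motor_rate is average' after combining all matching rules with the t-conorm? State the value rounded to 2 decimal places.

0.15

R1: moderate=0.33, partial=0.46; AND[max(0, a+b−1)] → w = 0.00
R2: ¬large=1−0.46=0.54, ¬partial=1−0.46=0.54; AND[max(0, a+b−1)] → w = 0.08
R3: overcast=0.36, cool=0.39; OR[min(1, a+b)] → w = 0.75
R4: ¬cool=1−0.39=0.61, large=0.46; AND[max(0, a+b−1)] → w = 0.07
R5: (¬hot=1−0.12=0.88 OR ¬cool=1−0.39=0.61) = 1.00; AND[max(0, a+b−1)] with warm=0.78 → w = 0.78
Rules with consequent 'average': {R1, R2, R4} → strengths 0.00, 0.08, 0.07
Aggregate via t-conorm [min(1, a+b)]: 0.15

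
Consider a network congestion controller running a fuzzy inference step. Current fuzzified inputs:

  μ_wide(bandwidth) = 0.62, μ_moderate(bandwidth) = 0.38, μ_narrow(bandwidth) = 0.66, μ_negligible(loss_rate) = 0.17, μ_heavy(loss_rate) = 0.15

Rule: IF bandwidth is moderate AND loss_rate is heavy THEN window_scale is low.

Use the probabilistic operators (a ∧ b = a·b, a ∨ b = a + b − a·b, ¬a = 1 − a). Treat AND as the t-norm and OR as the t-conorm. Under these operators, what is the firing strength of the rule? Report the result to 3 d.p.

firing strength: moderate=0.38, heavy=0.15; AND[a·b] → w = 0.0570

0.057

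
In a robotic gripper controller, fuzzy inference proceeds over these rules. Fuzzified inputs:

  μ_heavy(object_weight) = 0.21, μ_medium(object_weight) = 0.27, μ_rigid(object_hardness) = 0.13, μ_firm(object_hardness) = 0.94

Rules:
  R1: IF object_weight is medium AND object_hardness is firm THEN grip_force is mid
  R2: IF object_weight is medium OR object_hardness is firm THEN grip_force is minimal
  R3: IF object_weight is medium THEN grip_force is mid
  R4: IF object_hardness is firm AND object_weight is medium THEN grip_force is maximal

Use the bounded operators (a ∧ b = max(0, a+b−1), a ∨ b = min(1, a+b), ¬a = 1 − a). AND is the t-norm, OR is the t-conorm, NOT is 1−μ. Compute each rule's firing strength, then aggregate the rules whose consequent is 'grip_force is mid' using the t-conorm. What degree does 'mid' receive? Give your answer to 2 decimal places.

R1: medium=0.27, firm=0.94; AND[max(0, a+b−1)] → w = 0.21
R2: medium=0.27, firm=0.94; OR[min(1, a+b)] → w = 1.00
R3: medium=0.27 → w = 0.27
R4: firm=0.94, medium=0.27; AND[max(0, a+b−1)] → w = 0.21
Rules with consequent 'mid': {R1, R3} → strengths 0.21, 0.27
Aggregate via t-conorm [min(1, a+b)]: 0.48

0.48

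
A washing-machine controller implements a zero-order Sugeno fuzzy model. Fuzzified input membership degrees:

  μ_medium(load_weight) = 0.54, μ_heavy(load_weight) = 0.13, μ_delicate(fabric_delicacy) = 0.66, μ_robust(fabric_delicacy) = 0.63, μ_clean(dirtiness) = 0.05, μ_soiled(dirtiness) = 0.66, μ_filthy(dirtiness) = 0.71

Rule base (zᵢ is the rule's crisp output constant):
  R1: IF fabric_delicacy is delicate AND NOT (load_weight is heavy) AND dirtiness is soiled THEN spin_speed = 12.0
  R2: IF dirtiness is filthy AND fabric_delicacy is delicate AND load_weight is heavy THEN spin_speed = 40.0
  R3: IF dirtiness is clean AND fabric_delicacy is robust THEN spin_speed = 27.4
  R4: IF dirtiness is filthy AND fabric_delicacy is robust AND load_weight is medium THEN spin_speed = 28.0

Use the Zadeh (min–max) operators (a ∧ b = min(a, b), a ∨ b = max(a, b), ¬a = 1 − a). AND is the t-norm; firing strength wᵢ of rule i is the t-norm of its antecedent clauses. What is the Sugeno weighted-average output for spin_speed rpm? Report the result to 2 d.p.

21.46

R1 (z=12.0): delicate=0.66, ¬heavy=1−0.13=0.87, soiled=0.66; AND[min(a, b)] → w = 0.66
R2 (z=40.0): filthy=0.71, delicate=0.66, heavy=0.13; AND[min(a, b)] → w = 0.13
R3 (z=27.4): clean=0.05, robust=0.63; AND[min(a, b)] → w = 0.05
R4 (z=28.0): filthy=0.71, robust=0.63, medium=0.54; AND[min(a, b)] → w = 0.54
Weighted average = (0.66·12.0 + 0.13·40.0 + 0.05·27.4 + 0.54·28.0) / (0.66 + 0.13 + 0.05 + 0.54)
  = 29.6100 / 1.3800 = 21.46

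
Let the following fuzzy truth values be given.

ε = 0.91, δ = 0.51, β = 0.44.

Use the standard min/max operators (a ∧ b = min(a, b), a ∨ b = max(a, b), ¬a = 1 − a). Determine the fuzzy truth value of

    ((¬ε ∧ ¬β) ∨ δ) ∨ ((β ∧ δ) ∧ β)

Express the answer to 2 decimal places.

¬ε = 1 − 0.91 = 0.09
¬β = 1 − 0.44 = 0.56
¬ε ∧ ¬β = min(a, b) on (0.09, 0.56) = 0.09
(¬ε ∧ ¬β) ∨ δ = max(a, b) on (0.09, 0.51) = 0.51
β ∧ δ = min(a, b) on (0.44, 0.51) = 0.44
(β ∧ δ) ∧ β = min(a, b) on (0.44, 0.44) = 0.44
((¬ε ∧ ¬β) ∨ δ) ∨ ((β ∧ δ) ∧ β) = max(a, b) on (0.51, 0.44) = 0.51

0.51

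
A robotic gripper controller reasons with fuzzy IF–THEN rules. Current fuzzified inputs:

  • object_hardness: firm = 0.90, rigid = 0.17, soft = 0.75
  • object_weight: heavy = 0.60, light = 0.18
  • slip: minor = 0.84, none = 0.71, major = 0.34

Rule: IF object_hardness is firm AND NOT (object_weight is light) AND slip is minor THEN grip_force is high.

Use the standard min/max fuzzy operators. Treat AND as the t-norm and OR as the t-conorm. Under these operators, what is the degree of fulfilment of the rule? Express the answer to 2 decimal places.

0.82

firing strength: firm=0.90, ¬light=1−0.18=0.82, minor=0.84; AND[min(a, b)] → w = 0.82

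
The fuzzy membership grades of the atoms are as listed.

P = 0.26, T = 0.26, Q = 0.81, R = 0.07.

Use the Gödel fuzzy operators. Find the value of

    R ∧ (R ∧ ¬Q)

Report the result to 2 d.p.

¬Q = 1 − 0.81 = 0.19
R ∧ ¬Q = min(a, b) on (0.07, 0.19) = 0.07
R ∧ (R ∧ ¬Q) = min(a, b) on (0.07, 0.07) = 0.07

0.07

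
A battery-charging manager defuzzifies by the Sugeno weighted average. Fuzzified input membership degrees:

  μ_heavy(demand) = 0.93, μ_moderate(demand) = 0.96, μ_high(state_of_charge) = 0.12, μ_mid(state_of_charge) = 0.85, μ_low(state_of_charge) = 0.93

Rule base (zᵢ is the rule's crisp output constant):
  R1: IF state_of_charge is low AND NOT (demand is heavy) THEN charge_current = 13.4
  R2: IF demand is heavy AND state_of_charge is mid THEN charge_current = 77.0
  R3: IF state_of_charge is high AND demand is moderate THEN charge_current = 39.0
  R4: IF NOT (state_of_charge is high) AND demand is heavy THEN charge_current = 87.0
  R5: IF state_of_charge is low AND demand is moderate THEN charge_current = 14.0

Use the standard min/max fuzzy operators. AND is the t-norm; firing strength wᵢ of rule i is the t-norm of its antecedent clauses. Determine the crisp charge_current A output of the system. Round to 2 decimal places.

56.37

R1 (z=13.4): low=0.93, ¬heavy=1−0.93=0.07; AND[min(a, b)] → w = 0.07
R2 (z=77.0): heavy=0.93, mid=0.85; AND[min(a, b)] → w = 0.85
R3 (z=39.0): high=0.12, moderate=0.96; AND[min(a, b)] → w = 0.12
R4 (z=87.0): ¬high=1−0.12=0.88, heavy=0.93; AND[min(a, b)] → w = 0.88
R5 (z=14.0): low=0.93, moderate=0.96; AND[min(a, b)] → w = 0.93
Weighted average = (0.07·13.4 + 0.85·77.0 + 0.12·39.0 + 0.88·87.0 + 0.93·14.0) / (0.07 + 0.85 + 0.12 + 0.88 + 0.93)
  = 160.6480 / 2.8500 = 56.37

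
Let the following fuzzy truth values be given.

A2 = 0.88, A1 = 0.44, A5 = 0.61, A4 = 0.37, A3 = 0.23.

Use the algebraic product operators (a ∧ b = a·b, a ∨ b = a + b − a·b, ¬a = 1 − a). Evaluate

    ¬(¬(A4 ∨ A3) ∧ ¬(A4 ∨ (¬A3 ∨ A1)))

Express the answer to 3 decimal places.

A4 ∨ A3 = a + b − a·b on (0.3700, 0.2300) = 0.5149
¬(A4 ∨ A3) = 1 − 0.5149 = 0.4851
¬A3 = 1 − 0.2300 = 0.7700
¬A3 ∨ A1 = a + b − a·b on (0.7700, 0.4400) = 0.8712
A4 ∨ (¬A3 ∨ A1) = a + b − a·b on (0.3700, 0.8712) = 0.9189
¬(A4 ∨ (¬A3 ∨ A1)) = 1 − 0.9189 = 0.0811
¬(A4 ∨ A3) ∧ ¬(A4 ∨ (¬A3 ∨ A1)) = a·b on (0.4851, 0.0811) = 0.0394
¬(¬(A4 ∨ A3) ∧ ¬(A4 ∨ (¬A3 ∨ A1))) = 1 − 0.0394 = 0.9606

0.961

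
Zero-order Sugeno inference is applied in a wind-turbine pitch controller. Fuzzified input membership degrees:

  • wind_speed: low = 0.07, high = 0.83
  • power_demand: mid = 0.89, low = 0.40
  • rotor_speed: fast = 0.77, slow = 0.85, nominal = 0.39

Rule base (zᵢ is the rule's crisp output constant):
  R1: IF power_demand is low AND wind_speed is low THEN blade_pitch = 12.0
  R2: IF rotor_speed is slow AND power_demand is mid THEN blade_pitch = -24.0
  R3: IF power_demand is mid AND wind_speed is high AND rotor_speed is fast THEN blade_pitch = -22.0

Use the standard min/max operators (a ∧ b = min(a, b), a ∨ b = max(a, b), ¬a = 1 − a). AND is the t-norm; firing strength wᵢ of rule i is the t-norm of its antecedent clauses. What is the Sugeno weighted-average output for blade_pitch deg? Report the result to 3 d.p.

-21.598

R1 (z=12.0): low=0.40, low=0.07; AND[min(a, b)] → w = 0.07
R2 (z=-24.0): slow=0.85, mid=0.89; AND[min(a, b)] → w = 0.85
R3 (z=-22.0): mid=0.89, high=0.83, fast=0.77; AND[min(a, b)] → w = 0.77
Weighted average = (0.07·12.0 + 0.85·-24.0 + 0.77·-22.0) / (0.07 + 0.85 + 0.77)
  = -36.5000 / 1.6900 = -21.598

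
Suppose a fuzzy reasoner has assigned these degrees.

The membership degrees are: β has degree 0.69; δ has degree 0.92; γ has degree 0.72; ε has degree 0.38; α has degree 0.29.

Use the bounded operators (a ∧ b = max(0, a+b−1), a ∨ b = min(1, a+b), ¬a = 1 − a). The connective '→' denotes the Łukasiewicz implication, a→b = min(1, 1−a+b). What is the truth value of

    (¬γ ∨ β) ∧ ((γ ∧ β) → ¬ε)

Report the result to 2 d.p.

0.97

¬γ = 1 − 0.72 = 0.28
¬γ ∨ β = min(1, a+b) on (0.28, 0.69) = 0.97
γ ∧ β = max(0, a+b−1) on (0.72, 0.69) = 0.41
¬ε = 1 − 0.38 = 0.62
(γ ∧ β) → ¬ε  [Łukasiewicz: min(1, 1−a+b)] with a=0.41, b=0.62 → 1.00
(¬γ ∨ β) ∧ ((γ ∧ β) → ¬ε) = max(0, a+b−1) on (0.97, 1.00) = 0.97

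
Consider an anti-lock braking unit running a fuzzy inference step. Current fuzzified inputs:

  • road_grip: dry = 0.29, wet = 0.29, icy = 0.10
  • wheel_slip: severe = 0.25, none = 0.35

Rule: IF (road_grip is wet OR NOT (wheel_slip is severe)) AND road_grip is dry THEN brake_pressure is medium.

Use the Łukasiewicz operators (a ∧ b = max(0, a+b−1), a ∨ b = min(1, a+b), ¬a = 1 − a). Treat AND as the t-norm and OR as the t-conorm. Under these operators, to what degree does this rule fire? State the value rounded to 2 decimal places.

firing strength: (wet=0.29 OR ¬severe=1−0.25=0.75) = 1.00; AND[max(0, a+b−1)] with dry=0.29 → w = 0.29

0.29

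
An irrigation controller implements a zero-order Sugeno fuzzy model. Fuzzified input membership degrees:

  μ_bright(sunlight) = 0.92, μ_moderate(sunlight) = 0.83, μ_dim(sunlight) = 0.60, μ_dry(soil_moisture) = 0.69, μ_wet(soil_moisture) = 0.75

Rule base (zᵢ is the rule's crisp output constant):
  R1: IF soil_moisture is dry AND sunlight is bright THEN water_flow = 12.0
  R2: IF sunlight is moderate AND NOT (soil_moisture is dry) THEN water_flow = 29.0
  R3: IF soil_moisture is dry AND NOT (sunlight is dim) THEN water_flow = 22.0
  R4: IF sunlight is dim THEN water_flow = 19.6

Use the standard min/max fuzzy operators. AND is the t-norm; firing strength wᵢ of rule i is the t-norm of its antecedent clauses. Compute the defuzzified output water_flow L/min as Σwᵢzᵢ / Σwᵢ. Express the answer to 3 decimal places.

R1 (z=12.0): dry=0.69, bright=0.92; AND[min(a, b)] → w = 0.69
R2 (z=29.0): moderate=0.83, ¬dry=1−0.69=0.31; AND[min(a, b)] → w = 0.31
R3 (z=22.0): dry=0.69, ¬dim=1−0.60=0.40; AND[min(a, b)] → w = 0.40
R4 (z=19.6): dim=0.60 → w = 0.60
Weighted average = (0.69·12.0 + 0.31·29.0 + 0.40·22.0 + 0.60·19.6) / (0.69 + 0.31 + 0.40 + 0.60)
  = 37.8300 / 2.0000 = 18.915

18.915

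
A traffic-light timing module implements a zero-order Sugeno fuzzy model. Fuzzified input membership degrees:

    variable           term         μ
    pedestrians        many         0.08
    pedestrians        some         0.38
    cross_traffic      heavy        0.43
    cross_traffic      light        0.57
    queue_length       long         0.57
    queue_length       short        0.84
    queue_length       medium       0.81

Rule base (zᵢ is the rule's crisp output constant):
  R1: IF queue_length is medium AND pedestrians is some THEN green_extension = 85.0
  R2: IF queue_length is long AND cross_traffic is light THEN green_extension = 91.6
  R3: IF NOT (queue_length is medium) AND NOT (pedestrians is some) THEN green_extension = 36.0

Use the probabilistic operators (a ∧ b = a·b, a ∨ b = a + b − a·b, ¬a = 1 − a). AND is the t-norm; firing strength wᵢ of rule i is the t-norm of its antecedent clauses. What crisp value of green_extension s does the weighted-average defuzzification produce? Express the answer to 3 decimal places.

R1 (z=85.0): medium=0.81, some=0.38; AND[a·b] → w = 0.3078
R2 (z=91.6): long=0.57, light=0.57; AND[a·b] → w = 0.3249
R3 (z=36.0): ¬medium=1−0.81=0.19, ¬some=1−0.38=0.62; AND[a·b] → w = 0.1178
Weighted average = (0.3078·85.0 + 0.3249·91.6 + 0.1178·36.0) / (0.3078 + 0.3249 + 0.1178)
  = 60.1646 / 0.7505 = 80.166

80.166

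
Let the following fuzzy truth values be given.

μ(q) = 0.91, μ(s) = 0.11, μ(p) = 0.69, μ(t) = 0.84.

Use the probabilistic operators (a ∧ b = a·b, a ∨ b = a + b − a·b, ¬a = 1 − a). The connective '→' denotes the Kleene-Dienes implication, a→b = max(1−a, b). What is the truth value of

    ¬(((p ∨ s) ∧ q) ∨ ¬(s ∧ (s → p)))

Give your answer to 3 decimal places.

p ∨ s = a + b − a·b on (0.6900, 0.1100) = 0.7241
(p ∨ s) ∧ q = a·b on (0.7241, 0.9100) = 0.6589
s → p  [Kleene-Dienes: max(1−a, b)] with a=0.1100, b=0.6900 → 0.8900
s ∧ (s → p) = a·b on (0.1100, 0.8900) = 0.0979
¬(s ∧ (s → p)) = 1 − 0.0979 = 0.9021
((p ∨ s) ∧ q) ∨ ¬(s ∧ (s → p)) = a + b − a·b on (0.6589, 0.9021) = 0.9666
¬(((p ∨ s) ∧ q) ∨ ¬(s ∧ (s → p))) = 1 − 0.9666 = 0.0334

0.033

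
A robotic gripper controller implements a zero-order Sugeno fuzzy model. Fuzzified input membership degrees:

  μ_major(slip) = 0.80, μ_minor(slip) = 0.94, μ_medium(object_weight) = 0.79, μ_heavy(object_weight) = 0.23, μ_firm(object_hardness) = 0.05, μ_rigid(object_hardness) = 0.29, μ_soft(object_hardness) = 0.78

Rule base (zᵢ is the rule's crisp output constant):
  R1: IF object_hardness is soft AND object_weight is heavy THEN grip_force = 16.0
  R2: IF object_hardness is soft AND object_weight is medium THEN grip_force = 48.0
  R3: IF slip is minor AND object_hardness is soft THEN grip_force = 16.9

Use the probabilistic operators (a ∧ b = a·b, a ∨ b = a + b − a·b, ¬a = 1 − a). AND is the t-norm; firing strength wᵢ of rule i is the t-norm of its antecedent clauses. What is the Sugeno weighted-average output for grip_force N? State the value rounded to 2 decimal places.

R1 (z=16.0): soft=0.78, heavy=0.23; AND[a·b] → w = 0.1794
R2 (z=48.0): soft=0.78, medium=0.79; AND[a·b] → w = 0.6162
R3 (z=16.9): minor=0.94, soft=0.78; AND[a·b] → w = 0.7332
Weighted average = (0.1794·16.0 + 0.6162·48.0 + 0.7332·16.9) / (0.1794 + 0.6162 + 0.7332)
  = 44.8391 / 1.5288 = 29.33

29.33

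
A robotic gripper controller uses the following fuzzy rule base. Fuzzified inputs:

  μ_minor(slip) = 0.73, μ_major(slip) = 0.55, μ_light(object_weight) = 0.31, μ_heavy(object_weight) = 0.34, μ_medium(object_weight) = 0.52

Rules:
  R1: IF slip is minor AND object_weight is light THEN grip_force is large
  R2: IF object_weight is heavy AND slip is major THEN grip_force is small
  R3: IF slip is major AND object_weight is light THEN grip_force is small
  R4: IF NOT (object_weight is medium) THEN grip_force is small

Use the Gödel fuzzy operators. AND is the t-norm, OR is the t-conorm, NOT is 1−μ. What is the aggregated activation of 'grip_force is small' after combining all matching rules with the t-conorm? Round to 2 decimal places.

R1: minor=0.73, light=0.31; AND[min(a, b)] → w = 0.31
R2: heavy=0.34, major=0.55; AND[min(a, b)] → w = 0.34
R3: major=0.55, light=0.31; AND[min(a, b)] → w = 0.31
R4: ¬medium=1−0.52=0.48 → w = 0.48
Rules with consequent 'small': {R2, R3, R4} → strengths 0.34, 0.31, 0.48
Aggregate via t-conorm [max(a, b)]: 0.48

0.48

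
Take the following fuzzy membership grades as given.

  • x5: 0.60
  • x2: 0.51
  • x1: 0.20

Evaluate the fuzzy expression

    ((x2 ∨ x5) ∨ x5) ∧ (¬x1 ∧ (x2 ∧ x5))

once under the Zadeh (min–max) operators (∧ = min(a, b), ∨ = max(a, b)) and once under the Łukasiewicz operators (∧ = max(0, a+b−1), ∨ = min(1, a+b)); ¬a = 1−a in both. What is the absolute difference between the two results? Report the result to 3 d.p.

Under Zadeh (min–max):
  x2 ∨ x5 = max(a, b) on (0.51, 0.60) = 0.60
  (x2 ∨ x5) ∨ x5 = max(a, b) on (0.60, 0.60) = 0.60
  ¬x1 = 1 − 0.20 = 0.80
  x2 ∧ x5 = min(a, b) on (0.51, 0.60) = 0.51
  ¬x1 ∧ (x2 ∧ x5) = min(a, b) on (0.80, 0.51) = 0.51
  ((x2 ∨ x5) ∨ x5) ∧ (¬x1 ∧ (x2 ∧ x5)) = min(a, b) on (0.60, 0.51) = 0.51
  → value = 0.5100
Under Łukasiewicz:
  x2 ∨ x5 = min(1, a+b) on (0.51, 0.60) = 1.00
  (x2 ∨ x5) ∨ x5 = min(1, a+b) on (1.00, 0.60) = 1.00
  ¬x1 = 1 − 0.20 = 0.80
  x2 ∧ x5 = max(0, a+b−1) on (0.51, 0.60) = 0.11
  ¬x1 ∧ (x2 ∧ x5) = max(0, a+b−1) on (0.80, 0.11) = 0.00
  ((x2 ∨ x5) ∨ x5) ∧ (¬x1 ∧ (x2 ∧ x5)) = max(0, a+b−1) on (1.00, 0.00) = 0.00
  → value = 0.0000
|0.5100 − 0.0000| = 0.510

0.510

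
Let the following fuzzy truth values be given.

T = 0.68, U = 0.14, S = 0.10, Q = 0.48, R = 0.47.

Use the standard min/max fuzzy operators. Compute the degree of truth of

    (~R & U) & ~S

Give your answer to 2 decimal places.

~R = 1 − 0.47 = 0.53
~R & U = min(a, b) on (0.53, 0.14) = 0.14
~S = 1 − 0.10 = 0.90
(~R & U) & ~S = min(a, b) on (0.14, 0.90) = 0.14

0.14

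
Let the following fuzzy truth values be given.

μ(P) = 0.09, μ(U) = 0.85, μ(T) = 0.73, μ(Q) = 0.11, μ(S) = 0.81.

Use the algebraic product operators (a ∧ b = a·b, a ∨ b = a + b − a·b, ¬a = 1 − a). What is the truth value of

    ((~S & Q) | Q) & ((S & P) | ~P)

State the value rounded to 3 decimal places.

0.118

~S = 1 − 0.8100 = 0.1900
~S & Q = a·b on (0.1900, 0.1100) = 0.0209
(~S & Q) | Q = a + b − a·b on (0.0209, 0.1100) = 0.1286
S & P = a·b on (0.8100, 0.0900) = 0.0729
~P = 1 − 0.0900 = 0.9100
(S & P) | ~P = a + b − a·b on (0.0729, 0.9100) = 0.9166
((~S & Q) | Q) & ((S & P) | ~P) = a·b on (0.1286, 0.9166) = 0.1179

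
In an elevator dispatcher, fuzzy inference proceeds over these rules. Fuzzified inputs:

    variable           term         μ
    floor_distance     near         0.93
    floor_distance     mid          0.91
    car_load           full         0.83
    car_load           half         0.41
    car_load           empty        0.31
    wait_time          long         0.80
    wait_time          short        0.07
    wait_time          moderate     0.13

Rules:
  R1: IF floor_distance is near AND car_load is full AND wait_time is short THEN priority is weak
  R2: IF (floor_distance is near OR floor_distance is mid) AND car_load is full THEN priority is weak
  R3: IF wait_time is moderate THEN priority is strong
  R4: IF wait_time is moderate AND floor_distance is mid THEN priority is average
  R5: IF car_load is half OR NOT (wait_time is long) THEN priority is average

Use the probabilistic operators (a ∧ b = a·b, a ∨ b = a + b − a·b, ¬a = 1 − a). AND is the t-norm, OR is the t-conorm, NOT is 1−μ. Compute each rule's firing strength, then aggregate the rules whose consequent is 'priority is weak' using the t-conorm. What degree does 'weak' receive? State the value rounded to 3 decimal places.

0.834

R1: near=0.93, full=0.83, short=0.07; AND[a·b] → w = 0.0540
R2: (near=0.93 OR mid=0.91) = 0.9937; AND[a·b] with full=0.83 → w = 0.8248
R3: moderate=0.13 → w = 0.1300
R4: moderate=0.13, mid=0.91; AND[a·b] → w = 0.1183
R5: half=0.41, ¬long=1−0.80=0.20; OR[a + b − a·b] → w = 0.5280
Rules with consequent 'weak': {R1, R2} → strengths 0.0540, 0.8248
Aggregate via t-conorm [a + b − a·b]: 0.8342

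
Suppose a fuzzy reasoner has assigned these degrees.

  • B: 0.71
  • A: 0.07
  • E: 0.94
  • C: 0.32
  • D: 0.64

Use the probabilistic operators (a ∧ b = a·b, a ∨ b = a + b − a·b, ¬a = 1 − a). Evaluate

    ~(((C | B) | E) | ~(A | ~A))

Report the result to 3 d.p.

0.011

C | B = a + b − a·b on (0.3200, 0.7100) = 0.8028
(C | B) | E = a + b − a·b on (0.8028, 0.9400) = 0.9882
~A = 1 − 0.0700 = 0.9300
A | ~A = a + b − a·b on (0.0700, 0.9300) = 0.9349
~(A | ~A) = 1 − 0.9349 = 0.0651
((C | B) | E) | ~(A | ~A) = a + b − a·b on (0.9882, 0.0651) = 0.9889
~(((C | B) | E) | ~(A | ~A)) = 1 − 0.9889 = 0.0111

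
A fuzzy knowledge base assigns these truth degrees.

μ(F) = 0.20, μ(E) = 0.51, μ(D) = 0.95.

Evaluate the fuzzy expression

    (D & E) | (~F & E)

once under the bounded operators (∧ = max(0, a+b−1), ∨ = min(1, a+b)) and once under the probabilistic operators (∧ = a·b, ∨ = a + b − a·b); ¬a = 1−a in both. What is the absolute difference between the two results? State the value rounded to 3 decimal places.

Under bounded:
  D & E = max(0, a+b−1) on (0.95, 0.51) = 0.46
  ~F = 1 − 0.20 = 0.80
  ~F & E = max(0, a+b−1) on (0.80, 0.51) = 0.31
  (D & E) | (~F & E) = min(1, a+b) on (0.46, 0.31) = 0.77
  → value = 0.7700
Under probabilistic:
  D & E = a·b on (0.9500, 0.5100) = 0.4845
  ~F = 1 − 0.2000 = 0.8000
  ~F & E = a·b on (0.8000, 0.5100) = 0.4080
  (D & E) | (~F & E) = a + b − a·b on (0.4845, 0.4080) = 0.6948
  → value = 0.6948
|0.7700 − 0.6948| = 0.075

0.075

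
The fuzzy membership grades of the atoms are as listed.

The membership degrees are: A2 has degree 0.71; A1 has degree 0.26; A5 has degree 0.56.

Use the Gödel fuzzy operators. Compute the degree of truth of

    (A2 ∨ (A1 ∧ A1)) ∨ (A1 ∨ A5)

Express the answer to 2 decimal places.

A1 ∧ A1 = min(a, b) on (0.26, 0.26) = 0.26
A2 ∨ (A1 ∧ A1) = max(a, b) on (0.71, 0.26) = 0.71
A1 ∨ A5 = max(a, b) on (0.26, 0.56) = 0.56
(A2 ∨ (A1 ∧ A1)) ∨ (A1 ∨ A5) = max(a, b) on (0.71, 0.56) = 0.71

0.71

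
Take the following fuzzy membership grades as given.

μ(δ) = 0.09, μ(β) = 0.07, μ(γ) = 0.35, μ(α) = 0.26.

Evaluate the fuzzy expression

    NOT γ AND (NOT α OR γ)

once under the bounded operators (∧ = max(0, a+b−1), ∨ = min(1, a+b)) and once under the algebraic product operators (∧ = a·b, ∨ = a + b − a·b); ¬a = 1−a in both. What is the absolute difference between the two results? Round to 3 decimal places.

0.110

Under bounded:
  NOT γ = 1 − 0.35 = 0.65
  NOT α = 1 − 0.26 = 0.74
  NOT α OR γ = min(1, a+b) on (0.74, 0.35) = 1.00
  NOT γ AND (NOT α OR γ) = max(0, a+b−1) on (0.65, 1.00) = 0.65
  → value = 0.6500
Under algebraic product:
  NOT γ = 1 − 0.3500 = 0.6500
  NOT α = 1 − 0.2600 = 0.7400
  NOT α OR γ = a + b − a·b on (0.7400, 0.3500) = 0.8310
  NOT γ AND (NOT α OR γ) = a·b on (0.6500, 0.8310) = 0.5401
  → value = 0.5401
|0.6500 − 0.5401| = 0.110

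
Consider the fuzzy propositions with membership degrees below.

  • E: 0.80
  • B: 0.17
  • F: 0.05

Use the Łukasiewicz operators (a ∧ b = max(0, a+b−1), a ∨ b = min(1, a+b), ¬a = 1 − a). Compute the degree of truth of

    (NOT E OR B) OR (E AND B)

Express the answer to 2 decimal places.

0.37

NOT E = 1 − 0.80 = 0.20
NOT E OR B = min(1, a+b) on (0.20, 0.17) = 0.37
E AND B = max(0, a+b−1) on (0.80, 0.17) = 0.00
(NOT E OR B) OR (E AND B) = min(1, a+b) on (0.37, 0.00) = 0.37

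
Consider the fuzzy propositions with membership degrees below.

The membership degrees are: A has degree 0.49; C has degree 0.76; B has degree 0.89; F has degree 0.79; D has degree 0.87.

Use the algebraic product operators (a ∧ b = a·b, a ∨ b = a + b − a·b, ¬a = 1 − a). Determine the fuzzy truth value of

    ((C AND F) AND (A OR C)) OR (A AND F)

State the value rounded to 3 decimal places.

C AND F = a·b on (0.7600, 0.7900) = 0.6004
A OR C = a + b − a·b on (0.4900, 0.7600) = 0.8776
(C AND F) AND (A OR C) = a·b on (0.6004, 0.8776) = 0.5269
A AND F = a·b on (0.4900, 0.7900) = 0.3871
((C AND F) AND (A OR C)) OR (A AND F) = a + b − a·b on (0.5269, 0.3871) = 0.7100

0.710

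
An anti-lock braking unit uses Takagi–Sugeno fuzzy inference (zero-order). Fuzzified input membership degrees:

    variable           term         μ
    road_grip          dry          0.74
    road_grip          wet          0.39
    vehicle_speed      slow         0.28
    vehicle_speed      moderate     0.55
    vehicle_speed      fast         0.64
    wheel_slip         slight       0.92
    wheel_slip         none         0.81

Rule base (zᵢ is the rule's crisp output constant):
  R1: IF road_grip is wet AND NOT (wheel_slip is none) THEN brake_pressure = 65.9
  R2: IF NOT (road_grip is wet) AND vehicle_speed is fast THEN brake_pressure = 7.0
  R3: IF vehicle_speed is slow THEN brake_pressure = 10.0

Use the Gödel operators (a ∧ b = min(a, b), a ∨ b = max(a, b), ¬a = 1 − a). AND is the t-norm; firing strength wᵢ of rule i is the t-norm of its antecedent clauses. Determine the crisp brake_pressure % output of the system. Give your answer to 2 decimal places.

R1 (z=65.9): wet=0.39, ¬none=1−0.81=0.19; AND[min(a, b)] → w = 0.19
R2 (z=7.0): ¬wet=1−0.39=0.61, fast=0.64; AND[min(a, b)] → w = 0.61
R3 (z=10.0): slow=0.28 → w = 0.28
Weighted average = (0.19·65.9 + 0.61·7.0 + 0.28·10.0) / (0.19 + 0.61 + 0.28)
  = 19.5910 / 1.0800 = 18.14

18.14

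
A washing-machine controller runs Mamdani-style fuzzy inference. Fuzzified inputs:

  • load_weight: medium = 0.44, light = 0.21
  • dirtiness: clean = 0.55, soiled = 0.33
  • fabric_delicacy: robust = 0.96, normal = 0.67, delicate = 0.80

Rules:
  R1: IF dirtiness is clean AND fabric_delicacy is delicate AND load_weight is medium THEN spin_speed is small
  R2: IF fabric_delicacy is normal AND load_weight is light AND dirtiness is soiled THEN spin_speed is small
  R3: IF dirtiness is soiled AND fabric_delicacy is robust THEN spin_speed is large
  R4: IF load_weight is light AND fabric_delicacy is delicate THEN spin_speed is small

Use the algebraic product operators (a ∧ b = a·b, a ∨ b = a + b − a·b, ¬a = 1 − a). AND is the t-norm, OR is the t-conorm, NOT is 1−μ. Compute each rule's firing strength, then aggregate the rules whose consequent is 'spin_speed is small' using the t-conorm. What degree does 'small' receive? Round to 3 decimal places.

0.360

R1: clean=0.55, delicate=0.80, medium=0.44; AND[a·b] → w = 0.1936
R2: normal=0.67, light=0.21, soiled=0.33; AND[a·b] → w = 0.0464
R3: soiled=0.33, robust=0.96; AND[a·b] → w = 0.3168
R4: light=0.21, delicate=0.80; AND[a·b] → w = 0.1680
Rules with consequent 'small': {R1, R2, R4} → strengths 0.1936, 0.0464, 0.1680
Aggregate via t-conorm [a + b − a·b]: 0.3602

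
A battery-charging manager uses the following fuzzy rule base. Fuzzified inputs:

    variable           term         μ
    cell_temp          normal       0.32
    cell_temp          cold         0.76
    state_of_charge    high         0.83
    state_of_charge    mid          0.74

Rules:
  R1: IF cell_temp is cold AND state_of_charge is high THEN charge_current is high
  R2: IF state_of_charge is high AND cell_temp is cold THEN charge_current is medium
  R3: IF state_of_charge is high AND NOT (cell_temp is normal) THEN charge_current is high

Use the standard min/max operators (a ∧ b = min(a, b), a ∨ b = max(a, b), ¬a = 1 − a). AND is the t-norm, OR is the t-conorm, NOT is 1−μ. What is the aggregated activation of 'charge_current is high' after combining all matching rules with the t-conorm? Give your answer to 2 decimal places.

0.76

R1: cold=0.76, high=0.83; AND[min(a, b)] → w = 0.76
R2: high=0.83, cold=0.76; AND[min(a, b)] → w = 0.76
R3: high=0.83, ¬normal=1−0.32=0.68; AND[min(a, b)] → w = 0.68
Rules with consequent 'high': {R1, R3} → strengths 0.76, 0.68
Aggregate via t-conorm [max(a, b)]: 0.76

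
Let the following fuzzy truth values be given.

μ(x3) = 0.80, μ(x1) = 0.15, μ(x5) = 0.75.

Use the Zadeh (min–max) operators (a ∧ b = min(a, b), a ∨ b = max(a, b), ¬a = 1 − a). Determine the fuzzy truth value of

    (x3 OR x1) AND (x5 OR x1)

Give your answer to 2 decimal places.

x3 OR x1 = max(a, b) on (0.80, 0.15) = 0.80
x5 OR x1 = max(a, b) on (0.75, 0.15) = 0.75
(x3 OR x1) AND (x5 OR x1) = min(a, b) on (0.80, 0.75) = 0.75

0.75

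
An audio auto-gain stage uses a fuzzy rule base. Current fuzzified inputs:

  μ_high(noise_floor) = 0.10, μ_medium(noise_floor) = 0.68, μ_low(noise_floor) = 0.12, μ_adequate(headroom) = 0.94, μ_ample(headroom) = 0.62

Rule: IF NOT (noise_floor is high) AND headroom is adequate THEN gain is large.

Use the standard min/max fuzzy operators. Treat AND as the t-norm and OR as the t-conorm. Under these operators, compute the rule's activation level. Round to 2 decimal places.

0.90

firing strength: ¬high=1−0.10=0.90, adequate=0.94; AND[min(a, b)] → w = 0.90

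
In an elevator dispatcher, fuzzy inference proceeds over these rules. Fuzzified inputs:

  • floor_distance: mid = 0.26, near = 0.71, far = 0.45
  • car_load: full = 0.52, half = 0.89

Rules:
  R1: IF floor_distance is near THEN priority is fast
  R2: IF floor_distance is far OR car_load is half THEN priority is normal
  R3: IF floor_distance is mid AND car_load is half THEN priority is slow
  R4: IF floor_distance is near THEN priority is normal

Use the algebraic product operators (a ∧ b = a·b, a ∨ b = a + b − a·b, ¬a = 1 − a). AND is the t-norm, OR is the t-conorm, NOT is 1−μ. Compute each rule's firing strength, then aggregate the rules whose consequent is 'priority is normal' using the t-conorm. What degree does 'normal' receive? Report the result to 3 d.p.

0.982

R1: near=0.71 → w = 0.7100
R2: far=0.45, half=0.89; OR[a + b − a·b] → w = 0.9395
R3: mid=0.26, half=0.89; AND[a·b] → w = 0.2314
R4: near=0.71 → w = 0.7100
Rules with consequent 'normal': {R2, R4} → strengths 0.9395, 0.7100
Aggregate via t-conorm [a + b − a·b]: 0.9825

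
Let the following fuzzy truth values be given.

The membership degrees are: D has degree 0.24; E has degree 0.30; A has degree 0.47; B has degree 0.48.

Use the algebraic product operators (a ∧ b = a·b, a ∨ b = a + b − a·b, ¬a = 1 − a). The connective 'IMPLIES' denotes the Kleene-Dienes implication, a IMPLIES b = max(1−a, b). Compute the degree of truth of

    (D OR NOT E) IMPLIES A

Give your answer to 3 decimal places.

0.470

NOT E = 1 − 0.3000 = 0.7000
D OR NOT E = a + b − a·b on (0.2400, 0.7000) = 0.7720
(D OR NOT E) IMPLIES A  [Kleene-Dienes: max(1−a, b)] with a=0.7720, b=0.4700 → 0.4700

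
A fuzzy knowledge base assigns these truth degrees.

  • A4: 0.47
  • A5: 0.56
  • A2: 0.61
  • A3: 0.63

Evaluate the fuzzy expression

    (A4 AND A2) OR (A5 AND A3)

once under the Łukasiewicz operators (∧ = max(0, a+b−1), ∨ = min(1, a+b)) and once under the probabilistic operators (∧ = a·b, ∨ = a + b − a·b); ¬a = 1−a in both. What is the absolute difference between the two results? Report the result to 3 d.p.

0.268

Under Łukasiewicz:
  A4 AND A2 = max(0, a+b−1) on (0.47, 0.61) = 0.08
  A5 AND A3 = max(0, a+b−1) on (0.56, 0.63) = 0.19
  (A4 AND A2) OR (A5 AND A3) = min(1, a+b) on (0.08, 0.19) = 0.27
  → value = 0.2700
Under probabilistic:
  A4 AND A2 = a·b on (0.4700, 0.6100) = 0.2867
  A5 AND A3 = a·b on (0.5600, 0.6300) = 0.3528
  (A4 AND A2) OR (A5 AND A3) = a + b − a·b on (0.2867, 0.3528) = 0.5384
  → value = 0.5384
|0.2700 − 0.5384| = 0.268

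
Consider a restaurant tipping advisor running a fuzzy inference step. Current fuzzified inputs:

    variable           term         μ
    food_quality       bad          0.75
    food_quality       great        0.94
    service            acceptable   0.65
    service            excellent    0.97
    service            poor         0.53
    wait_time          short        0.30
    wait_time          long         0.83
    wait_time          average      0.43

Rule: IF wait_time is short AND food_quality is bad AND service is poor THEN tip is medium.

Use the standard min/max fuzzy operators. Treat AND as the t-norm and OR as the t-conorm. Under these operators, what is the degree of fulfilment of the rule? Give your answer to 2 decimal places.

0.30

firing strength: short=0.30, bad=0.75, poor=0.53; AND[min(a, b)] → w = 0.30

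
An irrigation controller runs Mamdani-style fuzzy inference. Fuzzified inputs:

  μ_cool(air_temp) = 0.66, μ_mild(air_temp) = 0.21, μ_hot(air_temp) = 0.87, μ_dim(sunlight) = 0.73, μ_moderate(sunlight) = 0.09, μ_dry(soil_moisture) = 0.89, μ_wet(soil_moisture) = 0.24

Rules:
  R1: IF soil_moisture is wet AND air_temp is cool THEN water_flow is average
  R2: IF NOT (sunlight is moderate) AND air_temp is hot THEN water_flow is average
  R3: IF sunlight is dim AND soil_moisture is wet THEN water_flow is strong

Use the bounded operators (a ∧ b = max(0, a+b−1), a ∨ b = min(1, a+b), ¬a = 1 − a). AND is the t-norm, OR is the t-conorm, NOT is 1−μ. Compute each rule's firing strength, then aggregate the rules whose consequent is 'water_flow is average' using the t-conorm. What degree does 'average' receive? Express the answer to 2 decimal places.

R1: wet=0.24, cool=0.66; AND[max(0, a+b−1)] → w = 0.00
R2: ¬moderate=1−0.09=0.91, hot=0.87; AND[max(0, a+b−1)] → w = 0.78
R3: dim=0.73, wet=0.24; AND[max(0, a+b−1)] → w = 0.00
Rules with consequent 'average': {R1, R2} → strengths 0.00, 0.78
Aggregate via t-conorm [min(1, a+b)]: 0.78

0.78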